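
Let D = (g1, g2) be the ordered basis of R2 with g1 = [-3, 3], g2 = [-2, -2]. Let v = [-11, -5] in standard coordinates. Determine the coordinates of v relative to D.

[v]_D is the unique c with M c = v, where M has columns g1, g2.
System: -3c_1 - 2c_2 = -11, 3c_1 - 2c_2 = -5; solving gives c_1 = 1, c_2 = 4.
Check: g1 + 4g2 = [-11, -5].

[1, 4]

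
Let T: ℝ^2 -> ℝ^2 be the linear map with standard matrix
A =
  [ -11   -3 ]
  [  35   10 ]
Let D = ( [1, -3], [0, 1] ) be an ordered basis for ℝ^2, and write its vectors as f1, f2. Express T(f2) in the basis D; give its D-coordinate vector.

[-3, 1]

Column 2 of [T]_D is the D-coordinate vector of T(f2).
In standard coordinates T(f2) = A f2 = [-3, 10].
Converting to D: [-3, 10] = -3f1 + f2, so the coordinate vector is [-3, 1].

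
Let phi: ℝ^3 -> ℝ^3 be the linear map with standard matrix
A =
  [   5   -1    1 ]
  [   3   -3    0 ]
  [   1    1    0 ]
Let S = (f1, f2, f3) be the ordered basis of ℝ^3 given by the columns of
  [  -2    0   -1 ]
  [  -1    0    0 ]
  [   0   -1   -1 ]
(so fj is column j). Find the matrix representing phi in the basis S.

[[3, 0, 3], [0, -1, 1], [3, 1, 0]]

Let P have columns f1, ..., f3. Then [phi]_S = P^(-1) A P.
Here det P = -1, so P^(-1) is integer; computing A P first and then P^(-1)(A P) gives [[3, 0, 3], [0, -1, 1], [3, 1, 0]].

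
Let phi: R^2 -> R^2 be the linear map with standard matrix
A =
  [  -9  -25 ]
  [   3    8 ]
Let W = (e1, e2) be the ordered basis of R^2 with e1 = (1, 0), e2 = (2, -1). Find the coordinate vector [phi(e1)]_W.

(-3, -3)

Column 1 of [phi]_W is the W-coordinate vector of phi(e1).
In standard coordinates phi(e1) = A e1 = (-9, 3).
Converting to W: (-9, 3) = -3e1 - 3e2, so the coordinate vector is (-3, -3).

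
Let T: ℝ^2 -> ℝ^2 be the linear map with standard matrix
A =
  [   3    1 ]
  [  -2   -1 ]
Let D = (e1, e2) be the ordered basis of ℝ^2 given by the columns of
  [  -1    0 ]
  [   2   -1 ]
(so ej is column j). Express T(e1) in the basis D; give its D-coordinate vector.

Compute T(e1) = A e1 = (-1, 0) in standard coordinates.
Then write this in D-coordinates: solve for y in y_1 e1 + y_2 e2 = (-1, 0).
This gives y = (1, 2), which is column 1 of [T]_D.

(1, 2)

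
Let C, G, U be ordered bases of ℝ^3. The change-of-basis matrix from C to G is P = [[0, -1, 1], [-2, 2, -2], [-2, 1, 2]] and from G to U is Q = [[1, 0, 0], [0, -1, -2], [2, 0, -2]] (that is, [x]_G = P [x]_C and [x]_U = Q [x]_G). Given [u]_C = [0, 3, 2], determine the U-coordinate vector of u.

Apply P to get G-coordinates [-1, 2, 7], then Q to get U-coordinates.
The result is [u]_U = [-1, -16, -16].

[-1, -16, -16]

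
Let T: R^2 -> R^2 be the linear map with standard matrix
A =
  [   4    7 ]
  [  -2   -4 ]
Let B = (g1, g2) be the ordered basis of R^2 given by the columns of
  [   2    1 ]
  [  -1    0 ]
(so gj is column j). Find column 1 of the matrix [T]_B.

[0, 1]

Column 1 of [T]_B is the B-coordinate vector of T(g1).
In standard coordinates T(g1) = A g1 = [1, 0].
Converting to B: [1, 0] = 0·g1 + g2, so the coordinate vector is [0, 1].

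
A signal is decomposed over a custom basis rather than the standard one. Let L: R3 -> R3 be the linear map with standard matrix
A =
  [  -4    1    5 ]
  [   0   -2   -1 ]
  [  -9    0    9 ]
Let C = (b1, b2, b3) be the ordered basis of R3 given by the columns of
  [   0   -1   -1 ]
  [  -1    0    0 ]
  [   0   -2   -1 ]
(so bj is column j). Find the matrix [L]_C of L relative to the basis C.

[[-2, -2, -1], [-1, 3, -1], [2, 3, 2]]

With P the matrix whose columns are b1, ..., b3, [L]_C = P^(-1) A P.
Column by column: L(b1) = A b1 = (-1, 2, 0); its C-coordinates (-2, -1, 2) give column 1.
Continuing for each basis vector yields [L]_C = [[-2, -2, -1], [-1, 3, -1], [2, 3, 2]].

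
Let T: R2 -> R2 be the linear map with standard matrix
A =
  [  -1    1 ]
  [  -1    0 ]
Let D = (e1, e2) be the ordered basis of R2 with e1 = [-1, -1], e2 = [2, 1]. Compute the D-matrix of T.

[[-2, 3], [-1, 1]]

The j-th column of [T]_D is [T(ej)]_D.
T(e1) = A e1 = [0, 1] = -2e1 - e2, so column 1 is [-2, -1].
Repeating for e2 and assembling the columns gives [[-2, 3], [-1, 1]].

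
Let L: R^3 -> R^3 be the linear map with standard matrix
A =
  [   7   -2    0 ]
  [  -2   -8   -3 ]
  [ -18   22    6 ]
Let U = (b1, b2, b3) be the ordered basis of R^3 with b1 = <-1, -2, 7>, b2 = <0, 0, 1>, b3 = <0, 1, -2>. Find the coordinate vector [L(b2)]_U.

Column 2 of [L]_U is the U-coordinate vector of L(b2).
In standard coordinates L(b2) = A b2 = <0, -3, 6>.
Converting to U: <0, -3, 6> = 0·b1 + 0·b2 - 3b3, so the coordinate vector is <0, 0, -3>.

<0, 0, -3>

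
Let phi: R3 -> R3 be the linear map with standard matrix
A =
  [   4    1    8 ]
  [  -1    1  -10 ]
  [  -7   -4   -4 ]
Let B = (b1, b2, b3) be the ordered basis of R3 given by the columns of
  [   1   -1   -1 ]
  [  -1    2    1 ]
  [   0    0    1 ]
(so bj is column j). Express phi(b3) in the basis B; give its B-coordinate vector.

Column 3 of [phi]_B is the B-coordinate vector of phi(b3).
In standard coordinates phi(b3) = A b3 = <5, -8, -1>.
Converting to B: <5, -8, -1> = b1 - 3b2 - b3, so the coordinate vector is <1, -3, -1>.

<1, -3, -1>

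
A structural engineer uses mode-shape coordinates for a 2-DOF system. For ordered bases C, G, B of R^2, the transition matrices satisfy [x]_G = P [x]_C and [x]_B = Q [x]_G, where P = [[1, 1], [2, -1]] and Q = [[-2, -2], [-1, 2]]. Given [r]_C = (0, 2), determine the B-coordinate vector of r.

First [r]_G = P [r]_C = (2, -2).
Then [r]_B = Q [r]_G = (0, -6).

(0, -6)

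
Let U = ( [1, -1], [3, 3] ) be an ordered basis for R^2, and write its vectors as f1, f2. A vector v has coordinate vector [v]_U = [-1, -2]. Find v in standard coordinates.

By definition v = -f1 - 2f2.
Summing componentwise gives [-7, -5].

[-7, -5]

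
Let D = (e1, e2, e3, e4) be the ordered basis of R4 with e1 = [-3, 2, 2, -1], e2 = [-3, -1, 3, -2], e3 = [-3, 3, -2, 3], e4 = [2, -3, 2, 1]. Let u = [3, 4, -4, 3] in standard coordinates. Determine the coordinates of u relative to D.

Write u = c_1 e1 + ... + c_4 e4 and solve for the c_i.
Gaussian elimination on [M | u] yields c = (1, -2, 0, 0).
Check: e1 - 2e2 + 0·e3 + 0·e4 = [3, 4, -4, 3].

[1, -2, 0, 0]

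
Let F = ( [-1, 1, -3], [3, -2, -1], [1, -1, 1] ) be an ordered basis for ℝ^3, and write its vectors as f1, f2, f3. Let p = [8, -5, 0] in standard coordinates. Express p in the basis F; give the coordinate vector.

[-2, 3, -3]

[p]_F is the unique c with M c = p, where M has columns f1, ..., f3.
Solving this 3x3 system gives c = (-2, 3, -3).
Check: -2f1 + 3f2 - 3f3 = [8, -5, 0].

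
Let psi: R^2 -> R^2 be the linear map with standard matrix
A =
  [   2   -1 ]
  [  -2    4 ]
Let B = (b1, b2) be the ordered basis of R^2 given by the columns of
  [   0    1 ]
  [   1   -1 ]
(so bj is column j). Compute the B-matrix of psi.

Let P have columns b1, b2. Then [psi]_B = P^(-1) A P.
Here det P = -1, so P^(-1) is integer; computing A P first and then P^(-1)(A P) gives [[3, -3], [-1, 3]].

[[3, -3], [-1, 3]]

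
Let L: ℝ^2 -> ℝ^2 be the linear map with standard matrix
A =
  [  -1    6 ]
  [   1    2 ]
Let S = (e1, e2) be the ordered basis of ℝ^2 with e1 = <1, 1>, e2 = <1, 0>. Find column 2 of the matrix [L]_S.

<1, -2>

Compute L(e2) = A e2 = <-1, 1> in standard coordinates.
Then write this in S-coordinates: solve for y in y_1 e1 + y_2 e2 = <-1, 1>.
This gives y = <1, -2>, which is column 2 of [L]_S.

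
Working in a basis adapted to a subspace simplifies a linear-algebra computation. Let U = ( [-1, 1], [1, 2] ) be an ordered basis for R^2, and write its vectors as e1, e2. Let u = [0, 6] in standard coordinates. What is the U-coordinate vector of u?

Write u = c_1 e1 + c_2 e2 and solve for the c_i.
System: -c_1 + c_2 = 0, c_1 + 2c_2 = 6; solving gives c_1 = 2, c_2 = 2.
Check: 2e1 + 2e2 = [0, 6].

[2, 2]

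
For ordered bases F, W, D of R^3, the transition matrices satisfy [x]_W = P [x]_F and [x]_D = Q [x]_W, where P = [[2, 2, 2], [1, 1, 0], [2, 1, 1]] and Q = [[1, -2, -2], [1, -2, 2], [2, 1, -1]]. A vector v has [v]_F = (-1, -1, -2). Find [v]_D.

First [v]_W = P [v]_F = (-8, -2, -5).
Then [v]_D = Q [v]_W = (6, -14, -13).

(6, -14, -13)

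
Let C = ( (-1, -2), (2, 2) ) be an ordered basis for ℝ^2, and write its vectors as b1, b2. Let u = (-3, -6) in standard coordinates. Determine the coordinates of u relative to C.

We seek scalars with c_1 b1 + c_2 b2 = u; equivalently solve M c = u where the columns of M are b1, b2.
System: -c_1 + 2c_2 = -3, -2c_1 + 2c_2 = -6; solving gives c_1 = 3, c_2 = 0.
Check: 3b1 + 0·b2 = (-3, -6).

(3, 0)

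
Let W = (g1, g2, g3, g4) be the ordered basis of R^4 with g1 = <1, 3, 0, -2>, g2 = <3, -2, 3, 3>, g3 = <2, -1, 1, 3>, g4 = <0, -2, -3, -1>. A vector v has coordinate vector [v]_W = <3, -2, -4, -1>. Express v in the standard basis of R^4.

The coordinates say v = 3g1 - 2g2 - 4g3 - g4; adding the scaled basis vectors gives <-11, 19, -7, -23>.

<-11, 19, -7, -23>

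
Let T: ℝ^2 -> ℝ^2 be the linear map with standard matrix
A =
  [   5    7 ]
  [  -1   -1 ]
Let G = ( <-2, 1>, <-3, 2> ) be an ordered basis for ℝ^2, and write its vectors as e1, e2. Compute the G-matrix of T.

Let P have columns e1, e2. Then [T]_G = P^(-1) A P.
Here det P = -1, so P^(-1) is integer; computing A P first and then P^(-1)(A P) gives [[3, -1], [-1, 1]].

[[3, -1], [-1, 1]]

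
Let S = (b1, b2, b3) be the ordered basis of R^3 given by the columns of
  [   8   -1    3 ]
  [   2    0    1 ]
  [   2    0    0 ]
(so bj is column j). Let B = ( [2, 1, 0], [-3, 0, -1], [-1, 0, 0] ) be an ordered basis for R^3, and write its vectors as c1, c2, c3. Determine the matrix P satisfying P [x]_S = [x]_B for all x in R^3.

[[2, 0, 1], [-2, 0, 0], [2, 1, -1]]

Let M have columns bj and N have columns cj. Then for every x, N [x]_B = x = M [x]_S, so P = N^(-1) M.
Since det N = 1, N^(-1) has integer entries; multiplying gives P = [[2, 0, 1], [-2, 0, 0], [2, 1, -1]].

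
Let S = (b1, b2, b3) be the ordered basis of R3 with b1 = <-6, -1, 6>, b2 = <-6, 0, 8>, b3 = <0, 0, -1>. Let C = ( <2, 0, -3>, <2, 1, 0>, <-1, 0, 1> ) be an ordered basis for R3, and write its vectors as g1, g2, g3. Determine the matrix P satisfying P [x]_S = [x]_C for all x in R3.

Column j of P is [bj]_C, since P maps S-coordinates to C-coordinates.
Expressing b1 in C: b1 = -2g1 - g2 + 0·g3, so column 1 of P is <-2, -1, 0>.
Doing the same for each bj gives P = [[-2, -2, 1], [-1, 0, 0], [0, 2, 2]].

[[-2, -2, 1], [-1, 0, 0], [0, 2, 2]]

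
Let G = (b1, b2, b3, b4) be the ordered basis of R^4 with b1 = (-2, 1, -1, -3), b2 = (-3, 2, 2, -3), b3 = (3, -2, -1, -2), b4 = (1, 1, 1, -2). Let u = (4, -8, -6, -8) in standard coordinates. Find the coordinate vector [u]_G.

We seek scalars with c_1 b1 + ... + c_4 b4 = u; equivalently solve M c = u where the columns of M are b1, ..., b4.
Row-reducing the augmented matrix [M | u] gives c = (1, 1, 4, -3).
Check: b1 + b2 + 4b3 - 3b4 = (4, -8, -6, -8).

(1, 1, 4, -3)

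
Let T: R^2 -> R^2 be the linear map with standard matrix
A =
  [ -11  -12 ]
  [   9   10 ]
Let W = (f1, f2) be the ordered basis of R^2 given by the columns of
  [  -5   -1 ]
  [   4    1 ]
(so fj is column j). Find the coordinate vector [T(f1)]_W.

[-2, 3]

Compute T(f1) = A f1 = [7, -5] in standard coordinates.
Then write this in W-coordinates: solve for y in y_1 f1 + y_2 f2 = [7, -5].
This gives y = [-2, 3], which is column 1 of [T]_W.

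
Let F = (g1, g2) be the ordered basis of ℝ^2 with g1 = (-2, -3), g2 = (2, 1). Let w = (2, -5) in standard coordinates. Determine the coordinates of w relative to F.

(3, 4)

We seek scalars with c_1 g1 + c_2 g2 = w; equivalently solve M c = w where the columns of M are g1, g2.
System: -2c_1 + 2c_2 = 2, -3c_1 + c_2 = -5; solving gives c_1 = 3, c_2 = 4.
Check: 3g1 + 4g2 = (2, -5).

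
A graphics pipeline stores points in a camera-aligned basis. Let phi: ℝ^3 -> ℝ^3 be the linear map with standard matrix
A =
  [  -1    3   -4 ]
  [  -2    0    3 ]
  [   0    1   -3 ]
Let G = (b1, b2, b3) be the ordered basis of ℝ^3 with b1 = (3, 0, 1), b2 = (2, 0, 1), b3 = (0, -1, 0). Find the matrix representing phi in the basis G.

Let P have columns b1, ..., b3. Then [phi]_G = P^(-1) A P.
Here det P = 1, so P^(-1) is integer; computing A P first and then P^(-1)(A P) gives [[-1, 0, -1], [-2, -3, 0], [3, 1, 0]].

[[-1, 0, -1], [-2, -3, 0], [3, 1, 0]]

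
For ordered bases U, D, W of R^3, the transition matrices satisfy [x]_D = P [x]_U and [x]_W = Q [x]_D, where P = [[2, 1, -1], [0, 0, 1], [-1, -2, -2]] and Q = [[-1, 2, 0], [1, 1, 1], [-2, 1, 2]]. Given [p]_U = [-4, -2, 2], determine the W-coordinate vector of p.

[16, -6, 34]

Apply P to get D-coordinates [-12, 2, 4], then Q to get W-coordinates.
The result is [p]_W = [16, -6, 34].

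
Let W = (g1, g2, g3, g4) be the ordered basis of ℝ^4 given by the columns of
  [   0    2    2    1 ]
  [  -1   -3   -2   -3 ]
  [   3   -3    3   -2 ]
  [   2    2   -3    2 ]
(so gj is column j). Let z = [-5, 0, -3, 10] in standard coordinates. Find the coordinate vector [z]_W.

[z]_W is the unique c with M c = z, where M has columns g1, ..., g4.
Gaussian elimination on [M | z] yields c = (1, -2, -2, 3).
Check: g1 - 2g2 - 2g3 + 3g4 = [-5, 0, -3, 10].

[1, -2, -2, 3]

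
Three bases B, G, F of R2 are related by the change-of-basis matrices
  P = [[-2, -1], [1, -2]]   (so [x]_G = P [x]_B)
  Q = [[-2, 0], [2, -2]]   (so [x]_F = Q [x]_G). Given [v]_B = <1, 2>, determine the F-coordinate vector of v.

Composing the changes, [v]_F = Q P [v]_B.
Q P = [[4, 2], [-6, 2]]; applying this to <1, 2> gives <8, -2>.

<8, -2>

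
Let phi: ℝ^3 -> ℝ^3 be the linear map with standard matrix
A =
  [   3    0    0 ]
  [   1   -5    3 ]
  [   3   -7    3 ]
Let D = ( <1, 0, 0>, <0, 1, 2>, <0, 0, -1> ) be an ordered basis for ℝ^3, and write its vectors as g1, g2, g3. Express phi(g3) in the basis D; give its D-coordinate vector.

Compute phi(g3) = A g3 = <0, -3, -3> in standard coordinates.
Then write this in D-coordinates: solve for y in y_1 g1 + ... + y_3 g3 = <0, -3, -3>.
This gives y = <0, -3, -3>, which is column 3 of [phi]_D.

<0, -3, -3>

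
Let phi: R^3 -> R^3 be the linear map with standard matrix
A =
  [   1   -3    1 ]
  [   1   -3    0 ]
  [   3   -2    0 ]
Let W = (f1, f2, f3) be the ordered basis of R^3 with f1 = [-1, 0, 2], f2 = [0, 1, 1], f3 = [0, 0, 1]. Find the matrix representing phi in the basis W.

With P the matrix whose columns are f1, ..., f3, [phi]_W = P^(-1) A P.
Column by column: phi(f1) = A f1 = [1, -1, -3]; its W-coordinates [-1, -1, 0] give column 1.
Continuing for each basis vector yields [phi]_W = [[-1, 2, -1], [-1, -3, 0], [0, -3, 2]].

[[-1, 2, -1], [-1, -3, 0], [0, -3, 2]]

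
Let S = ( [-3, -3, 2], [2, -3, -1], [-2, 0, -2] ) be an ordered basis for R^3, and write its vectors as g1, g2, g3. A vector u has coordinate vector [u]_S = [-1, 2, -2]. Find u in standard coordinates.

By definition u = -g1 + 2g2 - 2g3.
Summing componentwise gives [11, -3, 0].

[11, -3, 0]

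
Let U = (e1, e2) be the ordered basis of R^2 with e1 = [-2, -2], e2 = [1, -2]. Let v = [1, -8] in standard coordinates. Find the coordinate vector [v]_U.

[1, 3]

We seek scalars with c_1 e1 + c_2 e2 = v; equivalently solve M c = v where the columns of M are e1, e2.
System: -2c_1 + c_2 = 1, -2c_1 - 2c_2 = -8; solving gives c_1 = 1, c_2 = 3.
Check: e1 + 3e2 = [1, -8].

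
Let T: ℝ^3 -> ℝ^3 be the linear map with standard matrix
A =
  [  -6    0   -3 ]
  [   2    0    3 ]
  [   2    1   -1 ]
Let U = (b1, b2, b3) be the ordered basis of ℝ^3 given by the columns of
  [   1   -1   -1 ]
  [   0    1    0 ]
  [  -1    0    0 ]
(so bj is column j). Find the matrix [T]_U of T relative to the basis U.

[[-3, 1, 2], [-1, -2, -2], [1, -3, -2]]

The j-th column of [T]_U is [T(bj)]_U.
T(b1) = A b1 = <-3, -1, 3> = -3b1 - b2 + b3, so column 1 is <-3, -1, 1>.
Repeating for b2, b3 and assembling the columns gives [[-3, 1, 2], [-1, -2, -2], [1, -3, -2]].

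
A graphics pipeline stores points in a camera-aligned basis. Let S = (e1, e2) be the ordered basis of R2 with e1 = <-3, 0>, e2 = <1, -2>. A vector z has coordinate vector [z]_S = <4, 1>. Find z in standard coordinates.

The coordinates say z = 4e1 + e2; adding the scaled basis vectors gives <-11, -2>.

<-11, -2>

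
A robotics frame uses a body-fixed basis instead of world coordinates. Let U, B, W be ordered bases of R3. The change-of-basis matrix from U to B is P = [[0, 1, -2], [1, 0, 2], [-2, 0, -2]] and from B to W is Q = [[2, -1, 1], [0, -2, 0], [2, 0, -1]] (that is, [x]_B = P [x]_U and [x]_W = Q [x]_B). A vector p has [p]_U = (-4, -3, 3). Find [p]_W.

(-18, -4, -20)

Composing the changes, [p]_W = Q P [p]_U.
Q P = [[-3, 2, -8], [-2, 0, -4], [2, 2, -2]]; applying this to (-4, -3, 3) gives (-18, -4, -20).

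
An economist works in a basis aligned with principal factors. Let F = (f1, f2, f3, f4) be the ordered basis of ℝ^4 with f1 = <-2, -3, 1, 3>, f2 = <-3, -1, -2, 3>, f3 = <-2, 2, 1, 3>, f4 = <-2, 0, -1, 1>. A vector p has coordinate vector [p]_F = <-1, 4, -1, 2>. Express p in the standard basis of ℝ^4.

The coordinates say p = -f1 + 4f2 - f3 + 2f4; adding the scaled basis vectors gives <-12, -3, -12, 8>.

<-12, -3, -12, 8>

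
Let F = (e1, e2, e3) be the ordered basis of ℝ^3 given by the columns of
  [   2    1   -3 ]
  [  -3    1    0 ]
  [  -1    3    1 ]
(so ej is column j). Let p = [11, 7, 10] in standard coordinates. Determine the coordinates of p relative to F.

[-1, 4, -3]

[p]_F is the unique c with M c = p, where M has columns e1, ..., e3.
Gaussian elimination on [M | p] yields c = (-1, 4, -3).
Check: -e1 + 4e2 - 3e3 = [11, 7, 10].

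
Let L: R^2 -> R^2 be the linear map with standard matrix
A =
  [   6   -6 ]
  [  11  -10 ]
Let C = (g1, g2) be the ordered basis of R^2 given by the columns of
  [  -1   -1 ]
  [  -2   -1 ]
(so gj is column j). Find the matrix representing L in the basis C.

With P the matrix whose columns are g1, g2, [L]_C = P^(-1) A P.
Column by column: L(g1) = A g1 = (6, 9); its C-coordinates (-3, -3) give column 1.
Continuing for each basis vector yields [L]_C = [[-3, 1], [-3, -1]].

[[-3, 1], [-3, -1]]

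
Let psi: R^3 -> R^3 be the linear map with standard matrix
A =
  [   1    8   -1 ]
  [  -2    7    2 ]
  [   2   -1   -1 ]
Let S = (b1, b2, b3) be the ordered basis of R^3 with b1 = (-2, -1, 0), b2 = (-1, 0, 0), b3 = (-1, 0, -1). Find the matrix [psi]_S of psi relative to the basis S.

[[3, -2, 0], [1, 3, -1], [3, 2, 1]]

With P the matrix whose columns are b1, ..., b3, [psi]_S = P^(-1) A P.
Column by column: psi(b1) = A b1 = (-10, -3, -3); its S-coordinates (3, 1, 3) give column 1.
Continuing for each basis vector yields [psi]_S = [[3, -2, 0], [1, 3, -1], [3, 2, 1]].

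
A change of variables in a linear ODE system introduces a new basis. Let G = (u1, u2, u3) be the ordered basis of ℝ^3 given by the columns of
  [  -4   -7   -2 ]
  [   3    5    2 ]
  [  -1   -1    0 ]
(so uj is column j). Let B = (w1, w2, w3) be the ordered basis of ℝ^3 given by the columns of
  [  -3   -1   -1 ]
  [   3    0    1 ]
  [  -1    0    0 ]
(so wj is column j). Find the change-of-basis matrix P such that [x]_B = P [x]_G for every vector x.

Take x = uj: its G-coordinates are the j-th standard unit vector, so P e_j — column j of P — equals [uj]_B.
u1 = w1 + w2 + 0·w3, giving column 1 = (1, 1, 0); repeating for each j gives P = [[1, 1, 0], [1, 2, 0], [0, 2, 2]].

[[1, 1, 0], [1, 2, 0], [0, 2, 2]]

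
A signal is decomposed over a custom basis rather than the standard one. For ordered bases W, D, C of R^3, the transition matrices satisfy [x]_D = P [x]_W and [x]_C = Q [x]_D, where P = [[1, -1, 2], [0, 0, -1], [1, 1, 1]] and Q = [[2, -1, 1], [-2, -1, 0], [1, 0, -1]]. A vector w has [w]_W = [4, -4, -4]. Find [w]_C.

First [w]_D = P [w]_W = [0, 4, -4].
Then [w]_C = Q [w]_D = [-8, -4, 4].

[-8, -4, 4]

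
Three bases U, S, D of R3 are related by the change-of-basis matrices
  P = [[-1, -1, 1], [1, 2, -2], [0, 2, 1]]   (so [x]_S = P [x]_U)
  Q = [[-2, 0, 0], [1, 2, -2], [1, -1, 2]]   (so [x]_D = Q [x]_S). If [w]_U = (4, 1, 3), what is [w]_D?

Apply P to get S-coordinates (-2, 0, 5), then Q to get D-coordinates.
The result is [w]_D = (4, -12, 8).

(4, -12, 8)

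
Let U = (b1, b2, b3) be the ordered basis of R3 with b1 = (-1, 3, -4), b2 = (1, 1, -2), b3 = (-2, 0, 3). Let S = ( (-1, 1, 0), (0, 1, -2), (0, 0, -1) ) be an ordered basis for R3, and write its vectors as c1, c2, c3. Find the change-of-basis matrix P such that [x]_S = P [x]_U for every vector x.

Let M have columns bj and N have columns cj. Then for every x, N [x]_S = x = M [x]_U, so P = N^(-1) M.
Since det N = 1, N^(-1) has integer entries; multiplying gives P = [[1, -1, 2], [2, 2, -2], [0, -2, 1]].

[[1, -1, 2], [2, 2, -2], [0, -2, 1]]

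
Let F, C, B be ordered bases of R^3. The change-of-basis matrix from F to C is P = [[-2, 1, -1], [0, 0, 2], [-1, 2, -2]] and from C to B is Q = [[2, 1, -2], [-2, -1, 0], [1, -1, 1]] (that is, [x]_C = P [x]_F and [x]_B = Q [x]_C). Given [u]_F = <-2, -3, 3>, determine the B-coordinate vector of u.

Apply P to get C-coordinates <-2, 6, -10>, then Q to get B-coordinates.
The result is [u]_B = <22, -2, -18>.

<22, -2, -18>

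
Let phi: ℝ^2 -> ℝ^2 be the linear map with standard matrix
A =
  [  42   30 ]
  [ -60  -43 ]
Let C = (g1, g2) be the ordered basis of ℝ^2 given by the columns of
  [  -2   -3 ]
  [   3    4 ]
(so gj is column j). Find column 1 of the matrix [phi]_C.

<-3, 0>

Compute phi(g1) = A g1 = <6, -9> in standard coordinates.
Then write this in C-coordinates: solve for y in y_1 g1 + y_2 g2 = <6, -9>.
This gives y = <-3, 0>, which is column 1 of [phi]_C.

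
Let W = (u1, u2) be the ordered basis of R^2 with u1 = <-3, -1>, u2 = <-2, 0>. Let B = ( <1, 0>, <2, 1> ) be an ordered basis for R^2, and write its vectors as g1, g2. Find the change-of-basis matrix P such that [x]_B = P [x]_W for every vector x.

[[-1, -2], [-1, 0]]

Column j of P is [uj]_B, since P maps W-coordinates to B-coordinates.
Expressing u1 in B: u1 = -g1 - g2, so column 1 of P is <-1, -1>.
Doing the same for each uj gives P = [[-1, -2], [-1, 0]].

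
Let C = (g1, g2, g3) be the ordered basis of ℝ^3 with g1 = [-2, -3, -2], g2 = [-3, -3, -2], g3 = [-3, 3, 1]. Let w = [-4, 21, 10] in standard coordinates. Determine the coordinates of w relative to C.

[-1, -2, 4]

[w]_C is the unique c with M c = w, where M has columns g1, ..., g3.
Gaussian elimination on [M | w] yields c = (-1, -2, 4).
Check: -g1 - 2g2 + 4g3 = [-4, 21, 10].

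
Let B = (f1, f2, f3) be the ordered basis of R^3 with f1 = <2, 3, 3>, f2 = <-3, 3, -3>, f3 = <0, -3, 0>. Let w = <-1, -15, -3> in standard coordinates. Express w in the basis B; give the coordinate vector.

<-2, -1, 2>

Write w = c_1 f1 + ... + c_3 f3 and solve for the c_i.
Row-reducing the augmented matrix [M | w] gives c = (-2, -1, 2).
Check: -2f1 - f2 + 2f3 = <-1, -15, -3>.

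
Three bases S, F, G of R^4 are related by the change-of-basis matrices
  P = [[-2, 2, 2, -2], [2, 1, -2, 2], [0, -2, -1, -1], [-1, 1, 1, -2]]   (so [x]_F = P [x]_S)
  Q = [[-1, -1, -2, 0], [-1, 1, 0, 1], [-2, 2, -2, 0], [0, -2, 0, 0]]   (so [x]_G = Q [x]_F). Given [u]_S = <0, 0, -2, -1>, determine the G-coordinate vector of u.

Apply P to get F-coordinates <-2, 2, 3, 0>, then Q to get G-coordinates.
The result is [u]_G = <-6, 4, 2, -4>.

<-6, 4, 2, -4>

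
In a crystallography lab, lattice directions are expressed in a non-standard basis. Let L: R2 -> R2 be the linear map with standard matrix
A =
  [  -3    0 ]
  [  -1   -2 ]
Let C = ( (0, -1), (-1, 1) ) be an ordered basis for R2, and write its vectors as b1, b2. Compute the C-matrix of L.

[[-2, -2], [0, -3]]

Let P have columns b1, b2. Then [L]_C = P^(-1) A P.
Here det P = -1, so P^(-1) is integer; computing A P first and then P^(-1)(A P) gives [[-2, -2], [0, -3]].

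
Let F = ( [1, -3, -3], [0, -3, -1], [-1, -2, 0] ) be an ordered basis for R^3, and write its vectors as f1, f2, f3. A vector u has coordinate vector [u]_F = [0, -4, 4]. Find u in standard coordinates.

The coordinates say u = 0·f1 - 4f2 + 4f3; adding the scaled basis vectors gives [-4, 4, 4].

[-4, 4, 4]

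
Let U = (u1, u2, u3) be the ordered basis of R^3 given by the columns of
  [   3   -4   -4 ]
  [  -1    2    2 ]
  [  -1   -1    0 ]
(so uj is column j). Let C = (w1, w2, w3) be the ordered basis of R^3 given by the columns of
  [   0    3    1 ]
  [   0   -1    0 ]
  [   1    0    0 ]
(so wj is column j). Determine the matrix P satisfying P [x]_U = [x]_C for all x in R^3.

[[-1, -1, 0], [1, -2, -2], [0, 2, 2]]

Take x = uj: its U-coordinates are the j-th standard unit vector, so P e_j — column j of P — equals [uj]_C.
u1 = -w1 + w2 + 0·w3, giving column 1 = (-1, 1, 0); repeating for each j gives P = [[-1, -1, 0], [1, -2, -2], [0, 2, 2]].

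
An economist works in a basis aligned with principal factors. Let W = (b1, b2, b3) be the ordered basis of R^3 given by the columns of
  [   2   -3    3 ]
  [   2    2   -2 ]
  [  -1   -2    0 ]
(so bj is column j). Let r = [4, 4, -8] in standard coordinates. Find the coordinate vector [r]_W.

Write r = c_1 b1 + ... + c_3 b3 and solve for the c_i.
Solving this 3x3 system gives c = (2, 3, 3).
Check: 2b1 + 3b2 + 3b3 = [4, 4, -8].

[2, 3, 3]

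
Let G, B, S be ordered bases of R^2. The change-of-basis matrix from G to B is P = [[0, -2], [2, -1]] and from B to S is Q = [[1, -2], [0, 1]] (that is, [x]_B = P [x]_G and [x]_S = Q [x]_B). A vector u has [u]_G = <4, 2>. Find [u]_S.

Composing the changes, [u]_S = Q P [u]_G.
Q P = [[-4, 0], [2, -1]]; applying this to <4, 2> gives <-16, 6>.

<-16, 6>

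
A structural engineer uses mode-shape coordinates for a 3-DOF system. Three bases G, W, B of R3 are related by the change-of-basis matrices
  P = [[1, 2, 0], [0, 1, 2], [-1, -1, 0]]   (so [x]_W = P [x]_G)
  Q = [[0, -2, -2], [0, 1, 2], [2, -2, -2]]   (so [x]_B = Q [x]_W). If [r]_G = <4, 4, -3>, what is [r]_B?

<20, -18, 44>

First [r]_W = P [r]_G = <12, -2, -8>.
Then [r]_B = Q [r]_W = <20, -18, 44>.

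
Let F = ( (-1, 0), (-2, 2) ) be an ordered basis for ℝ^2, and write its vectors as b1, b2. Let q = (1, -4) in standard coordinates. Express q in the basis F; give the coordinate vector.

Write q = c_1 b1 + c_2 b2 and solve for the c_i.
System: -c_1 - 2c_2 = 1, 0c_1 + 2c_2 = -4; solving gives c_1 = 3, c_2 = -2.
Check: 3b1 - 2b2 = (1, -4).

(3, -2)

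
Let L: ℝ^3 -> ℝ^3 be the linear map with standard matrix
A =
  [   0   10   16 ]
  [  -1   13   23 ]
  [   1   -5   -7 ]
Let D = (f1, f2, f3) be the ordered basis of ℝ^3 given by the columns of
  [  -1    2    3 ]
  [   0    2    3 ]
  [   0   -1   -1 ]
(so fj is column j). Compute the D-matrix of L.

[[1, -3, -1], [2, 2, 2], [-1, -1, 3]]

With P the matrix whose columns are f1, ..., f3, [L]_D = P^(-1) A P.
Column by column: L(f1) = A f1 = <0, 1, -1>; its D-coordinates <1, 2, -1> give column 1.
Continuing for each basis vector yields [L]_D = [[1, -3, -1], [2, 2, 2], [-1, -1, 3]].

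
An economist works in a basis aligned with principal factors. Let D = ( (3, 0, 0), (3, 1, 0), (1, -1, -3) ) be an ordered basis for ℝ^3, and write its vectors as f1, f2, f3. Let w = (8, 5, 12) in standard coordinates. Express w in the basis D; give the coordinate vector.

(3, 1, -4)

[w]_D is the unique c with M c = w, where M has columns f1, ..., f3.
Row-reducing the augmented matrix [M | w] gives c = (3, 1, -4).
Check: 3f1 + f2 - 4f3 = (8, 5, 12).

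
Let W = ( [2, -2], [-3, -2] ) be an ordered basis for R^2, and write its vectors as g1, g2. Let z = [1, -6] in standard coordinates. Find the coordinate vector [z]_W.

[2, 1]

Write z = c_1 g1 + c_2 g2 and solve for the c_i.
System: 2c_1 - 3c_2 = 1, -2c_1 - 2c_2 = -6; solving gives c_1 = 2, c_2 = 1.
Check: 2g1 + g2 = [1, -6].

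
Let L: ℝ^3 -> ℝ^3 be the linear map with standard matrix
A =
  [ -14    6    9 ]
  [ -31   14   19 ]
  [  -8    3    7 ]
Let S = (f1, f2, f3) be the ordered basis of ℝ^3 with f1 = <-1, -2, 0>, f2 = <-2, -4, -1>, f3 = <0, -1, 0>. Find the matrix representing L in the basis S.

The j-th column of [L]_S is [L(fj)]_S.
L(f1) = A f1 = <2, 3, 2> = 2f1 - 2f2 + f3, so column 1 is <2, -2, 1>.
Repeating for f2, f3 and assembling the columns gives [[2, -1, 0], [-2, 3, 3], [1, 3, 2]].

[[2, -1, 0], [-2, 3, 3], [1, 3, 2]]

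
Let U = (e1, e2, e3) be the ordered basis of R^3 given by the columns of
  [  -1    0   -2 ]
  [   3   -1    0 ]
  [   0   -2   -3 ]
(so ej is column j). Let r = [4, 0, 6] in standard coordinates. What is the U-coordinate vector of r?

We seek scalars with c_1 e1 + ... + c_3 e3 = r; equivalently solve M c = r where the columns of M are e1, ..., e3.
Gaussian elimination on [M | r] yields c = (0, 0, -2).
Check: 0·e1 + 0·e2 - 2e3 = [4, 0, 6].

[0, 0, -2]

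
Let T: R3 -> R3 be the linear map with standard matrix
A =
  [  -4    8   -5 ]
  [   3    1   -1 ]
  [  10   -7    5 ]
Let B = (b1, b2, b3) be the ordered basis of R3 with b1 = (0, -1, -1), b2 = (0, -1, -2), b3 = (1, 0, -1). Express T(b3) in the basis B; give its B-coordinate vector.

(-2, -2, 1)

Column 3 of [T]_B is the B-coordinate vector of T(b3).
In standard coordinates T(b3) = A b3 = (1, 4, 5).
Converting to B: (1, 4, 5) = -2b1 - 2b2 + b3, so the coordinate vector is (-2, -2, 1).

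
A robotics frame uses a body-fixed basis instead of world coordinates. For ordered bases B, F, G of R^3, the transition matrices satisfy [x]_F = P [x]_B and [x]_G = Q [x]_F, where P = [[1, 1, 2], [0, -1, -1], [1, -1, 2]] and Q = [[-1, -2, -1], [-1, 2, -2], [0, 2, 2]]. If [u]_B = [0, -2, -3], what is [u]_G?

[2, 26, 2]

Composing the changes, [u]_G = Q P [u]_B.
Q P = [[-2, 2, -2], [-3, -1, -8], [2, -4, 2]]; applying this to [0, -2, -3] gives [2, 26, 2].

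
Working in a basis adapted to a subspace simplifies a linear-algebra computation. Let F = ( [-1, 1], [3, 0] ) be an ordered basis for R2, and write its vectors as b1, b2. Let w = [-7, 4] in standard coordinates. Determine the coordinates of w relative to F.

[4, -1]

We seek scalars with c_1 b1 + c_2 b2 = w; equivalently solve M c = w where the columns of M are b1, b2.
System: -c_1 + 3c_2 = -7, c_1 + 0c_2 = 4; solving gives c_1 = 4, c_2 = -1.
Check: 4b1 - b2 = [-7, 4].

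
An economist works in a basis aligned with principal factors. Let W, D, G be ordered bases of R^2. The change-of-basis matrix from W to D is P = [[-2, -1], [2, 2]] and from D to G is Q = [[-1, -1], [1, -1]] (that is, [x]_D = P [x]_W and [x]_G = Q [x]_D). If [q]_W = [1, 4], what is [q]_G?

[-4, -16]

Composing the changes, [q]_G = Q P [q]_W.
Q P = [[0, -1], [-4, -3]]; applying this to [1, 4] gives [-4, -16].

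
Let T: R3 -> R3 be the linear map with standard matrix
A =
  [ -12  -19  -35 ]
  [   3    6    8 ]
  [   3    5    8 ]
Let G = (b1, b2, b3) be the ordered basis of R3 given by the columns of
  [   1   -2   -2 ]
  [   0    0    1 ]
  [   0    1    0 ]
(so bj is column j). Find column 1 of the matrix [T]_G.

<0, 3, 3>

Column 1 of [T]_G is the G-coordinate vector of T(b1).
In standard coordinates T(b1) = A b1 = <-12, 3, 3>.
Converting to G: <-12, 3, 3> = 0·b1 + 3b2 + 3b3, so the coordinate vector is <0, 3, 3>.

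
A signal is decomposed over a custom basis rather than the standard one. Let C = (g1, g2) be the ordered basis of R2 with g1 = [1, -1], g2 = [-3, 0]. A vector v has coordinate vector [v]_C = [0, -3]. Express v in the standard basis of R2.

The coordinates say v = 0·g1 - 3g2; adding the scaled basis vectors gives [9, 0].

[9, 0]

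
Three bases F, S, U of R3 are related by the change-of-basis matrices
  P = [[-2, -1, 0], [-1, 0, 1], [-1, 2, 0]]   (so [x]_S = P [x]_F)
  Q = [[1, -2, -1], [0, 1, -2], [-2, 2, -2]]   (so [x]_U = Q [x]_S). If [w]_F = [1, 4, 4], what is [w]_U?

First [w]_S = P [w]_F = [-6, 3, 7].
Then [w]_U = Q [w]_S = [-19, -11, 4].

[-19, -11, 4]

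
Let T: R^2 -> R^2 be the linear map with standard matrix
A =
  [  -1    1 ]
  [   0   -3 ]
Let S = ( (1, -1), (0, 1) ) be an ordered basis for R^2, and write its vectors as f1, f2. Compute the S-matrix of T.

[[-2, 1], [1, -2]]

Let P have columns f1, f2. Then [T]_S = P^(-1) A P.
Here det P = 1, so P^(-1) is integer; computing A P first and then P^(-1)(A P) gives [[-2, 1], [1, -2]].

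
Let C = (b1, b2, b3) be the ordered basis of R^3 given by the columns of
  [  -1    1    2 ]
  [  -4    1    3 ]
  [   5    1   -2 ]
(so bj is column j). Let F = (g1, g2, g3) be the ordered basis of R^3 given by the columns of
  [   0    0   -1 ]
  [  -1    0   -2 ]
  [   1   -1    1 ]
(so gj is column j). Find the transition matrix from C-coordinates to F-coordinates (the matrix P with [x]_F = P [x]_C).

Let M have columns bj and N have columns gj. Then for every x, N [x]_F = x = M [x]_C, so P = N^(-1) M.
Since det N = -1, N^(-1) has integer entries; multiplying gives P = [[2, 1, 1], [-2, -1, 1], [1, -1, -2]].

[[2, 1, 1], [-2, -1, 1], [1, -1, -2]]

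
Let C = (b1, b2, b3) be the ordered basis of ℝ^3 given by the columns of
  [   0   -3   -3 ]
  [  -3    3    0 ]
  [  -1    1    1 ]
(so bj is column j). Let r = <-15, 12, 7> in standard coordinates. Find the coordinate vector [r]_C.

<-2, 2, 3>

We seek scalars with c_1 b1 + ... + c_3 b3 = r; equivalently solve M c = r where the columns of M are b1, ..., b3.
Row-reducing the augmented matrix [M | r] gives c = (-2, 2, 3).
Check: -2b1 + 2b2 + 3b3 = <-15, 12, 7>.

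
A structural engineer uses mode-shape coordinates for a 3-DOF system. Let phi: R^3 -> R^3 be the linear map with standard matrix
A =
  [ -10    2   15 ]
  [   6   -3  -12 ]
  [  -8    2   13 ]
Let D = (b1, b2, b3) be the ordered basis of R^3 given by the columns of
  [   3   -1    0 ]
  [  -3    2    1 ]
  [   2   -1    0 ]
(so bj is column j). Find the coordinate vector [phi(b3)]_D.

(0, -2, 1)

Column 3 of [phi]_D is the D-coordinate vector of phi(b3).
In standard coordinates phi(b3) = A b3 = (2, -3, 2).
Converting to D: (2, -3, 2) = 0·b1 - 2b2 + b3, so the coordinate vector is (0, -2, 1).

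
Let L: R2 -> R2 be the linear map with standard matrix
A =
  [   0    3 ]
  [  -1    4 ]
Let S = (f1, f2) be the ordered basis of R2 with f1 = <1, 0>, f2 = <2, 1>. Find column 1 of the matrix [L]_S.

<2, -1>

Column 1 of [L]_S is the S-coordinate vector of L(f1).
In standard coordinates L(f1) = A f1 = <0, -1>.
Converting to S: <0, -1> = 2f1 - f2, so the coordinate vector is <2, -1>.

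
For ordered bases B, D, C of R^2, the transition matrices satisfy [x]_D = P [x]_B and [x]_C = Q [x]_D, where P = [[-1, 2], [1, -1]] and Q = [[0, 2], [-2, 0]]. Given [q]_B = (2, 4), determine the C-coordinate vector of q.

Composing the changes, [q]_C = Q P [q]_B.
Q P = [[2, -2], [2, -4]]; applying this to (2, 4) gives (-4, -12).

(-4, -12)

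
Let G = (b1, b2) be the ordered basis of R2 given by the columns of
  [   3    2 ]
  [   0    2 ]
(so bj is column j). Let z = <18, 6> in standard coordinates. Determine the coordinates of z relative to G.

We seek scalars with c_1 b1 + c_2 b2 = z; equivalently solve M c = z where the columns of M are b1, b2.
System: 3c_1 + 2c_2 = 18, 0c_1 + 2c_2 = 6; solving gives c_1 = 4, c_2 = 3.
Check: 4b1 + 3b2 = <18, 6>.

<4, 3>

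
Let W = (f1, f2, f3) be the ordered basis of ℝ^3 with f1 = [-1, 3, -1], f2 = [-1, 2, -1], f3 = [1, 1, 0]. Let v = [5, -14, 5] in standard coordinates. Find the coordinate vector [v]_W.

Write v = c_1 f1 + ... + c_3 f3 and solve for the c_i.
Gaussian elimination on [M | v] yields c = (-4, -1, 0).
Check: -4f1 - f2 + 0·f3 = [5, -14, 5].

[-4, -1, 0]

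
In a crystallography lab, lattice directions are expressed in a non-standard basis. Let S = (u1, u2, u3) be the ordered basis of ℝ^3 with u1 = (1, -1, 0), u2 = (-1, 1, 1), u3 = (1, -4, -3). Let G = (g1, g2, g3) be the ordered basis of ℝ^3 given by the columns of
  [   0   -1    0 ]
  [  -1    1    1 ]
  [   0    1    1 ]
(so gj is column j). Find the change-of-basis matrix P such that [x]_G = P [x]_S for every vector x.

Column j of P is [uj]_G, since P maps S-coordinates to G-coordinates.
Expressing u1 in G: u1 = g1 - g2 + g3, so column 1 of P is (1, -1, 1).
Doing the same for each uj gives P = [[1, 0, 1], [-1, 1, -1], [1, 0, -2]].

[[1, 0, 1], [-1, 1, -1], [1, 0, -2]]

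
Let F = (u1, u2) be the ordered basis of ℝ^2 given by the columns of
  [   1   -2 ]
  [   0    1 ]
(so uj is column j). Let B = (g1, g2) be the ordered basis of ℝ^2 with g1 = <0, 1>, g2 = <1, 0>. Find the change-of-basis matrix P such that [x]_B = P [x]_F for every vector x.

Let M have columns uj and N have columns gj. Then for every x, N [x]_B = x = M [x]_F, so P = N^(-1) M.
Since det N = -1, N^(-1) has integer entries; multiplying gives P = [[0, 1], [1, -2]].

[[0, 1], [1, -2]]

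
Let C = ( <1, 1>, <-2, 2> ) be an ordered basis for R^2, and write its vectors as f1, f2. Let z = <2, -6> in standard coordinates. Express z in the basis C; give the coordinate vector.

<-2, -2>

[z]_C is the unique c with M c = z, where M has columns f1, f2.
System: c_1 - 2c_2 = 2, c_1 + 2c_2 = -6; solving gives c_1 = -2, c_2 = -2.
Check: -2f1 - 2f2 = <2, -6>.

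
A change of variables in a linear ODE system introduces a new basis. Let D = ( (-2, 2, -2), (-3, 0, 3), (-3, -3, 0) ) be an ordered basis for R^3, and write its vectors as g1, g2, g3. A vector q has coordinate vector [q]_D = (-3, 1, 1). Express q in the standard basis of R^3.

The coordinates say q = -3g1 + g2 + g3; adding the scaled basis vectors gives (0, -9, 9).

(0, -9, 9)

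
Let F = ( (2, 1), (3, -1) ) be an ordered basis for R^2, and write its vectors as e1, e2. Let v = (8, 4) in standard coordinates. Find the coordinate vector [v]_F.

(4, 0)

We seek scalars with c_1 e1 + c_2 e2 = v; equivalently solve M c = v where the columns of M are e1, e2.
System: 2c_1 + 3c_2 = 8, c_1 - c_2 = 4; solving gives c_1 = 4, c_2 = 0.
Check: 4e1 + 0·e2 = (8, 4).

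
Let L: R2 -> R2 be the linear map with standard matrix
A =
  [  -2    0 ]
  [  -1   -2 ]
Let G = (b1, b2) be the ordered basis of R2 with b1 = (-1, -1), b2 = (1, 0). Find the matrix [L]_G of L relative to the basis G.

The j-th column of [L]_G is [L(bj)]_G.
L(b1) = A b1 = (2, 3) = -3b1 - b2, so column 1 is (-3, -1).
Repeating for b2 and assembling the columns gives [[-3, 1], [-1, -1]].

[[-3, 1], [-1, -1]]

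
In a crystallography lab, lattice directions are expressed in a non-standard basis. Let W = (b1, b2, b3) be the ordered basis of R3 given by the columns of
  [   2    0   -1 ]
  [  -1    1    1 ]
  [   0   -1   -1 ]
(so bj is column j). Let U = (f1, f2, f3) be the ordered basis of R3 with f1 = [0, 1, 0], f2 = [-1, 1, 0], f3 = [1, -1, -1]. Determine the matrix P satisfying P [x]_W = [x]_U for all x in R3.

Let M have columns bj and N have columns fj. Then for every x, N [x]_U = x = M [x]_W, so P = N^(-1) M.
Since det N = -1, N^(-1) has integer entries; multiplying gives P = [[1, 1, 0], [-2, 1, 2], [0, 1, 1]].

[[1, 1, 0], [-2, 1, 2], [0, 1, 1]]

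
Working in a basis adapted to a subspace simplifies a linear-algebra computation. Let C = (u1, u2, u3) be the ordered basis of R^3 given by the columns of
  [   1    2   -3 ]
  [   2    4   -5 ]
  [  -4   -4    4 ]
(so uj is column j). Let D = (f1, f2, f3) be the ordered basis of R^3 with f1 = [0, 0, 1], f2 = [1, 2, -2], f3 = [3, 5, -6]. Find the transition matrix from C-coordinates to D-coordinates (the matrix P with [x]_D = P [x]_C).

Column j of P is [uj]_D, since P maps C-coordinates to D-coordinates.
Expressing u1 in D: u1 = -2f1 + f2 + 0·f3, so column 1 of P is [-2, 1, 0].
Doing the same for each uj gives P = [[-2, 0, -2], [1, 2, 0], [0, 0, -1]].

[[-2, 0, -2], [1, 2, 0], [0, 0, -1]]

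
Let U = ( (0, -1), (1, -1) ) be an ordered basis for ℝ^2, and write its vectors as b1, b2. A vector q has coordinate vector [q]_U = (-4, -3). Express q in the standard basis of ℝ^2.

(-3, 7)

q = M [q]_U, where M has columns b1, b2.
Carrying out the matrix-vector product, q = (-3, 7).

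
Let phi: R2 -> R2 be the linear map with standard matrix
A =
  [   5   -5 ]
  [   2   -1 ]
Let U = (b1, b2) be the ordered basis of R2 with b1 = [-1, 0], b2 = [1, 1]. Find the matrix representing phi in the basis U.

With P the matrix whose columns are b1, b2, [phi]_U = P^(-1) A P.
Column by column: phi(b1) = A b1 = [-5, -2]; its U-coordinates [3, -2] give column 1.
Continuing for each basis vector yields [phi]_U = [[3, 1], [-2, 1]].

[[3, 1], [-2, 1]]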